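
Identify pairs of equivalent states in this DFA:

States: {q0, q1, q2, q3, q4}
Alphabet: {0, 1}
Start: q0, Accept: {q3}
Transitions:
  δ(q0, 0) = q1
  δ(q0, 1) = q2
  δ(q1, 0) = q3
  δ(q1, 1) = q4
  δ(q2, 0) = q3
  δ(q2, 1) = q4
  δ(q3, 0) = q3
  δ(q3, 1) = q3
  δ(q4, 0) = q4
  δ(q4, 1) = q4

Using the table-filling algorithm:
Round 0 – mark pairs where exactly one state is accepting: (q0,q3), (q1,q3), (q2,q3), (q3,q4)
Round 1 – newly marked: (q0,q1) [on 0: q1 vs q3, already marked]; (q0,q2) [on 0: q1 vs q3, already marked]; (q1,q4) [on 0: q3 vs q4, already marked]; (q2,q4) [on 0: q3 vs q4, already marked]
Round 2 – newly marked: (q0,q4) [on 0: q1 vs q4, already marked]
No further pairs can be marked.
(q1, q2) unmarked: δ(q1,0)=q3, δ(q2,0)=q3; δ(q1,1)=q4, δ(q2,1)=q4 → equivalent
Equivalent pairs: (q1, q2)

Final answer: Equivalent pairs: (q1, q2)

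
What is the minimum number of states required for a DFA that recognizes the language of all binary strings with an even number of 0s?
Language: binary strings with an even number of 0s
Lower bound (Myhill–Nerode): the prefixes ε, 0 are pairwise distinguishable:
  ε vs 0: suffix ε distinguishes them (ε has zero 0s (accepted), 0 has one 0 (rejected))
So any DFA needs at least 2 states.
Upper bound: a DFA with 2 states exists (one state per class above).
Minimum states: 2

Final answer: 2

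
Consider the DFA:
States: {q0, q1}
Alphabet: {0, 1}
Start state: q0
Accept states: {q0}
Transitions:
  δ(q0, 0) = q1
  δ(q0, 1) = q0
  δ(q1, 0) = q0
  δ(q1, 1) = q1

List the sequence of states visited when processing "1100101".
Starting at q0
Read '1': q0 -> q0
Read '1': q0 -> q0
Read '0': q0 -> q1
Read '0': q1 -> q0
Read '1': q0 -> q0
Read '0': q0 -> q1
Read '1': q1 -> q1

Final answer: q0 -> q0 -> q0 -> q1 -> q0 -> q0 -> q1 -> q1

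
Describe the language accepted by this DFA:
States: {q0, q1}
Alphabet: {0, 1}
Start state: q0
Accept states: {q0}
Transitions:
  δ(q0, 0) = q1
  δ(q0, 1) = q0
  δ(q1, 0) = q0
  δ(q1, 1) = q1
Analyzing the DFA structure:
Start state: q0
Accept states: {q0}
Interpreting what each state remembers (checking against the transitions):
  q0: an even number of 0s has been read so far
  q1: an odd number of 0s has been read so far
  δ(q0, 0): in q0 (an even number of 0s has been read so far), after reading 0 we have: an odd number of 0s has been read so far → q1
  δ(q0, 1): in q0 (an even number of 0s has been read so far), after reading 1 we have: an even number of 0s has been read so far → q0
  δ(q1, 0): in q1 (an odd number of 0s has been read so far), after reading 0 we have: an even number of 0s has been read so far → q0
  δ(q1, 1): in q1 (an odd number of 0s has been read so far), after reading 1 we have: an odd number of 0s has been read so far → q1
A string is accepted iff it ends in {q0}, i.e. an even number of 0s has been read so far.
Language: All binary strings with an even number of 0s

Final answer: All binary strings with an even number of 0s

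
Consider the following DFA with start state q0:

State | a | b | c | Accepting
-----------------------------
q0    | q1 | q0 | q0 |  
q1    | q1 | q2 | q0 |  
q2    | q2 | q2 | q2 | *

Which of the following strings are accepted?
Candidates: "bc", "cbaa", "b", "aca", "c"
"bc": q0 → q0 → q0; q0 is not accepting → rejected
"cbaa": q0 → q0 → q0 → q1 → q1; q1 is not accepting → rejected
"b": q0 → q0; q0 is not accepting → rejected
"aca": q0 → q1 → q0 → q1; q1 is not accepting → rejected
"c": q0 → q0; q0 is not accepting → rejected

Final answer: None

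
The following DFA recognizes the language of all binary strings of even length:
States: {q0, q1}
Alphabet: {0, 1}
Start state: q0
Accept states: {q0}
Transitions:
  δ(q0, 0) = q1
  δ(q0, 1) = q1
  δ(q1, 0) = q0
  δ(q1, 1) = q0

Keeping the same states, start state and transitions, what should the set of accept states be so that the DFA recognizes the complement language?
The DFA is complete (every state has a transition on every symbol), so the complement
is recognized by the same DFA with accepting and non-accepting states swapped.
Original accept states: {q0}
Complement accept states = All states - Original accept states
= {q0, q1} - {q0}
= {q1}
Complement language: strings of ODD length

Final answer: {q1}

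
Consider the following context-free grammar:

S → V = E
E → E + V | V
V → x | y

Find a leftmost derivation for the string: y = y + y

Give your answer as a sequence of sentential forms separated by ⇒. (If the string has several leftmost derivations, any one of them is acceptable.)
Start with S.
Step 1: the leftmost non-terminal is S; apply S → V = E:  V = E
Step 2: the leftmost non-terminal is V; apply V → y:  y = E
Step 3: the leftmost non-terminal is E; apply E → E + V:  y = E + V
Step 4: the leftmost non-terminal is E; apply E → V:  y = V + V
Step 5: the leftmost non-terminal is V; apply V → y:  y = y + V
Step 6: the leftmost non-terminal is V; apply V → y:  y = y + y

Final answer: S ⇒ V = E ⇒ y = E ⇒ y = E + V ⇒ y = V + V ⇒ y = y + V ⇒ y = y + y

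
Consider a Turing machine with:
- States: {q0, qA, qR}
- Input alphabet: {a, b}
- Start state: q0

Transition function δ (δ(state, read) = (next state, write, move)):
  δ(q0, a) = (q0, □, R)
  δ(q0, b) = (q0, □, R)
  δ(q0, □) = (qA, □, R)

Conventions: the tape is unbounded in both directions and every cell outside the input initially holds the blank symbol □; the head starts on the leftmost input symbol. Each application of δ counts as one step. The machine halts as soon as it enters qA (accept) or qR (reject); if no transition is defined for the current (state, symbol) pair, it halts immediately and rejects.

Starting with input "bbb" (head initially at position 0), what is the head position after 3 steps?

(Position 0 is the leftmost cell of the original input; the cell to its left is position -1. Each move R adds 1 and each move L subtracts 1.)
Step 0: [q0]bbb (head at position 0)
Step 1: δ(q0, b) = (q0, □, R)  ⊢  □[q0]bb (head at position 1)
Step 2: δ(q0, b) = (q0, □, R)  ⊢  □□[q0]b (head at position 2)
Step 3: δ(q0, b) = (q0, □, R)  ⊢  □□□[q0]□ (head at position 3)
Head position after 3 steps: 3

Final answer: Position 3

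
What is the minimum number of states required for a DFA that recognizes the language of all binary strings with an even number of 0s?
Language: binary strings with an even number of 0s
Lower bound (Myhill–Nerode): the prefixes ε, 0 are pairwise distinguishable:
  ε vs 0: suffix ε distinguishes them (ε has zero 0s (accepted), 0 has one 0 (rejected))
So any DFA needs at least 2 states.
Upper bound: a DFA with 2 states exists (one state per class above).
Minimum states: 2

Final answer: 2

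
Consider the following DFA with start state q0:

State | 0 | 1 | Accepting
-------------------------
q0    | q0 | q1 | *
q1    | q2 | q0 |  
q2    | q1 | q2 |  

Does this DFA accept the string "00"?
Start in q0.
Read '0': q0 → q0
Read '0': q0 → q0
Final state q0 is accepting, so the string is accepted.

Final answer: Yes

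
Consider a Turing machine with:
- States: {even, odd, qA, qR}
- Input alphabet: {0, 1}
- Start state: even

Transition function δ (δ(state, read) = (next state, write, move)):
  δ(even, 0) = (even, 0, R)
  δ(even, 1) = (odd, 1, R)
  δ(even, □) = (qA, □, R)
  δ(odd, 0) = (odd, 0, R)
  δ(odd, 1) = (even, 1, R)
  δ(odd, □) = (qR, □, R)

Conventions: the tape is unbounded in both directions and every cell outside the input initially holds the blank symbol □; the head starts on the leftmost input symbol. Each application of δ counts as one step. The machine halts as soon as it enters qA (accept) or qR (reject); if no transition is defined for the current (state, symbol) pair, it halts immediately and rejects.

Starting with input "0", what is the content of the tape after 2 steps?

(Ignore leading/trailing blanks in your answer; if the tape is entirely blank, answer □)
Step 0: [even]0 (head at position 0)
Step 1: δ(even, 0) = (even, 0, R)  ⊢  0[even]□ (head at position 1)
Step 2: δ(even, □) = (qA, □, R)  ⊢  0□[qA]□ (head at position 2)
Tape after 2 steps (ignoring surrounding blanks): 0

Final answer: Tape: 0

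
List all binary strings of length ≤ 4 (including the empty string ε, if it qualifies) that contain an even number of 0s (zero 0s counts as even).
Checking every binary string of length 0 to 4:
  Length 0: accepted: ε | rejected: (none)
  Length 1: accepted: 1 | rejected: 0
  Length 2: accepted: 00, 11 | rejected: 01, 10
  Length 3: accepted: 001, 010, 100, 111 | rejected: 000, 011, 101, 110
  Length 4: accepted: 0000, 0011, 0101, 0110, 1001, 1010, 1100, 1111 | rejected: 0001, 0010, 0100, 0111, 1000, 1011, 1101, 1110
Total: 16 string(s).

Final answer: ε, 1, 00, 11, 001, 010, 100, 111, 0000, 0011, 0101, 0110, 1001, 1010, 1100, 1111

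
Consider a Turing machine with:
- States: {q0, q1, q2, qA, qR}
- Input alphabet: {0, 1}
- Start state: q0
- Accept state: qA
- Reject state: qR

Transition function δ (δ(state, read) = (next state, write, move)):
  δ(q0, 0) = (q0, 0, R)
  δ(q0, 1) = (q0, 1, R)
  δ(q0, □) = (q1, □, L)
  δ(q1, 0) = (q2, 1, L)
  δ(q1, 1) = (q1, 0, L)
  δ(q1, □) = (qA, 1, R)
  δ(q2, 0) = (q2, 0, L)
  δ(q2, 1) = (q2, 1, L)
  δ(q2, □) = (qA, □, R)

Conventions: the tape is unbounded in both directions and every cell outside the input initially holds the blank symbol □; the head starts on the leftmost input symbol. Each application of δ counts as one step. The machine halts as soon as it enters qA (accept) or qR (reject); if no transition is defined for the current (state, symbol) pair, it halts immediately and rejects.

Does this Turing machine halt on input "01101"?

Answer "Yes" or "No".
Step 0: [q0]01101 (head at position 0)
Step 1: δ(q0, 0) = (q0, 0, R)  ⊢  0[q0]1101 (head at position 1)
Step 2: δ(q0, 1) = (q0, 1, R)  ⊢  01[q0]101 (head at position 2)
Step 3: δ(q0, 1) = (q0, 1, R)  ⊢  011[q0]01 (head at position 3)
Step 4: δ(q0, 0) = (q0, 0, R)  ⊢  0110[q0]1 (head at position 4)
Step 5: δ(q0, 1) = (q0, 1, R)  ⊢  01101[q0]□ (head at position 5)
Step 6: δ(q0, □) = (q1, □, L)  ⊢  0110[q1]1□ (head at position 4)
Step 7: δ(q1, 1) = (q1, 0, L)  ⊢  011[q1]00□ (head at position 3)
Step 8: δ(q1, 0) = (q2, 1, L)  ⊢  01[q2]110□ (head at position 2)
Step 9: δ(q2, 1) = (q2, 1, L)  ⊢  0[q2]1110□ (head at position 1)
Step 10: δ(q2, 1) = (q2, 1, L)  ⊢  [q2]01110□ (head at position 0)
Step 11: δ(q2, 0) = (q2, 0, L)  ⊢  [q2]□01110□ (head at position -1)
Step 12: δ(q2, □) = (qA, □, R)  ⊢  □[qA]01110□ (head at position 0)
The machine is in qA, so it halts and accepts.
It halts after 12 steps.

Final answer: Yes - halts after 12 steps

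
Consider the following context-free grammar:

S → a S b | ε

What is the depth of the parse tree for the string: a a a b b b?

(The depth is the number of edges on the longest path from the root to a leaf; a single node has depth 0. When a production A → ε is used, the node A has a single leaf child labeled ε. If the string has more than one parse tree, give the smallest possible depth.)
The only parse tree applies S → a S b 3 times (once per matching a…b pair) and then S → ε.
The S nodes sit at depths 0, 1, …, 3; the innermost S (depth 3) has the single child ε at depth 4.
The terminal leaves a, b are at depths 1..3, so the longest root-to-leaf path is S → S → … → S → ε with 4 edges.
Depth = 4.

Final answer: 4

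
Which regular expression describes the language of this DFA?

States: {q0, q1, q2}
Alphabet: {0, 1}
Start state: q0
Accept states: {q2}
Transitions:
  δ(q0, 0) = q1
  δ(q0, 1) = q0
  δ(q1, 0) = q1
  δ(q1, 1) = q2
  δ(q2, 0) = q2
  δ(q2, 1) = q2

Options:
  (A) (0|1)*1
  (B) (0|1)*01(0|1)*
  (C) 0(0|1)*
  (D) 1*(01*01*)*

Testing sample strings against the DFA:
  '000' -> rejected
  '111' -> rejected
  '11000' -> rejected
  '1110' -> rejected
Checking each option for a counterexample:
  (A) (0|1)*1: '1' is rejected by the DFA but matches the regex → eliminated
  (B) (0|1)*01(0|1)*: agrees with the DFA on all strings of length ≤ 4
  (C) 0(0|1)*: '0' is rejected by the DFA but matches the regex → eliminated
  (D) 1*(01*01*)*: ε is rejected by the DFA but matches the regex → eliminated
Only (B) (0|1)*01(0|1)* is consistent with the DFA.

Final answer: (B) (0|1)*01(0|1)*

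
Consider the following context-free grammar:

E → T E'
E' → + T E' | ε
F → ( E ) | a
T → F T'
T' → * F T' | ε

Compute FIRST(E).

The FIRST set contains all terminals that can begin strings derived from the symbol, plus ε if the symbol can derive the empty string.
FIRST(F): F → ( E ) contributes '(' and F → a contributes 'a', so FIRST(F) = {(, a}. F is not nullable.
FIRST(T): T → F T' begins with F, and F is not nullable, so FIRST(T) = FIRST(F) = {(, a}.
FIRST(E): E → T E' begins with T, and T is not nullable, so FIRST(E) = FIRST(T) = {(, a}.

Final answer: {(, a}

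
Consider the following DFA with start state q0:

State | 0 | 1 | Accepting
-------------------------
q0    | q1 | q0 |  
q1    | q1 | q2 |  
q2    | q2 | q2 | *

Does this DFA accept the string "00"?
Start in q0.
Read '0': q0 → q1
Read '0': q1 → q1
Final state q1 is not accepting, so the string is rejected.

Final answer: No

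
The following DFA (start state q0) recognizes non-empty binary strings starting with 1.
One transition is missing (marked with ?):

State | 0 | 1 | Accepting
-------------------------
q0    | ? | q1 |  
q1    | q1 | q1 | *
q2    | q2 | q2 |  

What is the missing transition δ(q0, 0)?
q2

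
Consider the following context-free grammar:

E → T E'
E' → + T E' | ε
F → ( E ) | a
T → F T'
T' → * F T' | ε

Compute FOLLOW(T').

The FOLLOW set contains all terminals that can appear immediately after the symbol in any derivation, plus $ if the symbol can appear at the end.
Useful FIRST sets: FIRST(E') = {+, ε}, FIRST(T') = {*, ε} (both E' and T' are nullable).
FOLLOW(E): E is the start symbol → $; E appears in F → ( E ) followed by ')' → FOLLOW(E) = {), $}.
FOLLOW(E'): E' appears at the right end of E → T E' and of E' → + T E', so FOLLOW(E') ⊇ FOLLOW(E) (the second occurrence adds nothing new). FOLLOW(E') = {), $}.
FOLLOW(T): in E → T E' and E' → + T E', T is followed by E': add FIRST(E') minus ε = {+}; since E' is nullable, also add FOLLOW(E) and FOLLOW(E') = {), $}. FOLLOW(T) = {+, ), $}.
FOLLOW(T'): T' appears at the right end of T → F T' and of T' → * F T', so FOLLOW(T') = FOLLOW(T) = {+, ), $}.

Final answer: {$, ), +}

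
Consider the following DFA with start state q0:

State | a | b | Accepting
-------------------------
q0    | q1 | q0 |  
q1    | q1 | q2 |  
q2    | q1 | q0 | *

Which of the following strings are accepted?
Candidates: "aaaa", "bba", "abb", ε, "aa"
"aaaa": q0 → q1 → q1 → q1 → q1; q1 is not accepting → rejected
"bba": q0 → q0 → q0 → q1; q1 is not accepting → rejected
"abb": q0 → q1 → q2 → q0; q0 is not accepting → rejected
ε: q0; q0 is not accepting → rejected
"aa": q0 → q1 → q1; q1 is not accepting → rejected

Final answer: None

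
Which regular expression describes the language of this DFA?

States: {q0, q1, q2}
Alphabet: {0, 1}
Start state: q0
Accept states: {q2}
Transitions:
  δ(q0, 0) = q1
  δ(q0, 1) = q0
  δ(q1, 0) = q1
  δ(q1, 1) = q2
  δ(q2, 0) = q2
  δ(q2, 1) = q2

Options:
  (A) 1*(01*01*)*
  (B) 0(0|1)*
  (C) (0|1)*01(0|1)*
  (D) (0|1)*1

Testing sample strings against the DFA:
  '01' -> accepted
  '1100' -> rejected
  '10' -> rejected
  '01110' -> accepted
Checking each option for a counterexample:
  (A) 1*(01*01*)*: ε is rejected by the DFA but matches the regex → eliminated
  (B) 0(0|1)*: '0' is rejected by the DFA but matches the regex → eliminated
  (C) (0|1)*01(0|1)*: agrees with the DFA on all strings of length ≤ 4
  (D) (0|1)*1: '1' is rejected by the DFA but matches the regex → eliminated
Only (C) (0|1)*01(0|1)* is consistent with the DFA.

Final answer: (C) (0|1)*01(0|1)*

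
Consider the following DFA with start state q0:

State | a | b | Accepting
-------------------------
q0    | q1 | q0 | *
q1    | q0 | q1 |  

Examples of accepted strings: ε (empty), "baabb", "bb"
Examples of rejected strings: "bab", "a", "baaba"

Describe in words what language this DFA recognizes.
strings over {a,b} with an even number of a's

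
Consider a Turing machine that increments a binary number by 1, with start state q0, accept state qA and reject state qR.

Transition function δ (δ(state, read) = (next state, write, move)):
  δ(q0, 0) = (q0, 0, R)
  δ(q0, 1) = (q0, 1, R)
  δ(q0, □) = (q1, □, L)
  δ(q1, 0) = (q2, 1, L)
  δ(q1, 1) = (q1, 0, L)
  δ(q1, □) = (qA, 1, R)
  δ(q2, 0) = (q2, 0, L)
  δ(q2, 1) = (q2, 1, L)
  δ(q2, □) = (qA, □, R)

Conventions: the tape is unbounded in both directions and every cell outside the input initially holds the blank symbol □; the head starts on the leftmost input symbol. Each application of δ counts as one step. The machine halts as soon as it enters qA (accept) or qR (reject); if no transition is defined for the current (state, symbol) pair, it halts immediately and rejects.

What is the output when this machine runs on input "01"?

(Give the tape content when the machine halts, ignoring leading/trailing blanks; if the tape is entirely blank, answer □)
Step 0: [q0]01 (head at position 0)
Step 1: δ(q0, 0) = (q0, 0, R)  ⊢  0[q0]1 (head at position 1)
Step 2: δ(q0, 1) = (q0, 1, R)  ⊢  01[q0]□ (head at position 2)
Step 3: δ(q0, □) = (q1, □, L)  ⊢  0[q1]1□ (head at position 1)
Step 4: δ(q1, 1) = (q1, 0, L)  ⊢  [q1]00□ (head at position 0)
Step 5: δ(q1, 0) = (q2, 1, L)  ⊢  [q2]□10□ (head at position -1)
Step 6: δ(q2, □) = (qA, □, R)  ⊢  □[qA]10□ (head at position 0)
The machine is in qA, so it halts and accepts.
Tape content when halted (ignoring surrounding blanks): 10

Final answer: Output: 10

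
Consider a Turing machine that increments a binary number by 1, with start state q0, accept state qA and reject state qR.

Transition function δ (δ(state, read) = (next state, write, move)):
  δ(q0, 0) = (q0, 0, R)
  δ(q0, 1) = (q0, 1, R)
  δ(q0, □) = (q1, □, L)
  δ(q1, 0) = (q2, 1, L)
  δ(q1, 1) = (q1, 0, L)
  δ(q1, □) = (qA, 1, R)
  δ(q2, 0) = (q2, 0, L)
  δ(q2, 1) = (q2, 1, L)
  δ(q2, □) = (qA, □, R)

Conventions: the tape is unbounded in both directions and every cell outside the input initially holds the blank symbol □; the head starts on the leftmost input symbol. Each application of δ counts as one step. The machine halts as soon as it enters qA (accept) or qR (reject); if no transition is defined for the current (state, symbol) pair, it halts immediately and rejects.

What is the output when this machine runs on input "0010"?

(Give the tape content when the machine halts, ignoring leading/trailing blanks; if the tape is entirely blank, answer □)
Step 0: [q0]0010 (head at position 0)
Step 1: δ(q0, 0) = (q0, 0, R)  ⊢  0[q0]010 (head at position 1)
Step 2: δ(q0, 0) = (q0, 0, R)  ⊢  00[q0]10 (head at position 2)
Step 3: δ(q0, 1) = (q0, 1, R)  ⊢  001[q0]0 (head at position 3)
Step 4: δ(q0, 0) = (q0, 0, R)  ⊢  0010[q0]□ (head at position 4)
Step 5: δ(q0, □) = (q1, □, L)  ⊢  001[q1]0□ (head at position 3)
Step 6: δ(q1, 0) = (q2, 1, L)  ⊢  00[q2]11□ (head at position 2)
Step 7: δ(q2, 1) = (q2, 1, L)  ⊢  0[q2]011□ (head at position 1)
Step 8: δ(q2, 0) = (q2, 0, L)  ⊢  [q2]0011□ (head at position 0)
Step 9: δ(q2, 0) = (q2, 0, L)  ⊢  [q2]□0011□ (head at position -1)
Step 10: δ(q2, □) = (qA, □, R)  ⊢  □[qA]0011□ (head at position 0)
The machine is in qA, so it halts and accepts.
Tape content when halted (ignoring surrounding blanks): 0011

Final answer: Output: 0011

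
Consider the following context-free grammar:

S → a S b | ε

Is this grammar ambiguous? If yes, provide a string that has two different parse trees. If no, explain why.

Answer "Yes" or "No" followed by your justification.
At every step exactly one production applies: if the remaining string to generate is non-empty it starts with a and ends with b, forcing S → a S b; if it is empty, S → ε is forced. Hence each string a^n b^n has exactly one derivation (S → a S b applied n times, then S → ε) and one parse tree.

Final answer: No - the grammar is unambiguous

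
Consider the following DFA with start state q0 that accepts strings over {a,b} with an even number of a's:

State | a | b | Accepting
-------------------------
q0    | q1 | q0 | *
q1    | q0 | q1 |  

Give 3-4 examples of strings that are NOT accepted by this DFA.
Any strings that end in a non-accepting state work; for example:
"ab": q0 → q1 → q1; q1 is not accepting → rejected
"abb": q0 → q1 → q1 → q1; q1 is not accepting → rejected
"baaa": q0 → q0 → q1 → q0 → q1; q1 is not accepting → rejected
"bbab": q0 → q0 → q0 → q1 → q1; q1 is not accepting → rejected

Final answer: "ab", "abb", "baaa", "bbab"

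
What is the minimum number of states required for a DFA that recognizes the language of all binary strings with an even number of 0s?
Language: binary strings with an even number of 0s
Lower bound (Myhill–Nerode): the prefixes ε, 0 are pairwise distinguishable:
  ε vs 0: suffix ε distinguishes them (ε has zero 0s (accepted), 0 has one 0 (rejected))
So any DFA needs at least 2 states.
Upper bound: a DFA with 2 states exists (one state per class above).
Minimum states: 2

Final answer: 2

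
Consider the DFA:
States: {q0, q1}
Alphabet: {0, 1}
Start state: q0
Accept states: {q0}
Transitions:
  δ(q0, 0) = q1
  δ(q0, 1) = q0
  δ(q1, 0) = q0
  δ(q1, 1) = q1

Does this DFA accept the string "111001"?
Processing string "111001":
  q0 --1--> q0
  q0 --1--> q0
  q0 --1--> q0
  q0 --0--> q1
  q1 --0--> q0
  q0 --1--> q0
Final state: q0
Accept states: {q0}
q0 is an accept state, so the string is accepted.

Final answer: Yes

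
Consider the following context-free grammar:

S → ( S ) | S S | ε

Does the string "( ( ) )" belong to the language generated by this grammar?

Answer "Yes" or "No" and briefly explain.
A derivation exists: S ⇒ ( S ) ⇒ ( ( S ) ) ⇒ ( ( ) ) (using S → ( S ) twice, then S → ε).

Final answer: Yes - a valid derivation exists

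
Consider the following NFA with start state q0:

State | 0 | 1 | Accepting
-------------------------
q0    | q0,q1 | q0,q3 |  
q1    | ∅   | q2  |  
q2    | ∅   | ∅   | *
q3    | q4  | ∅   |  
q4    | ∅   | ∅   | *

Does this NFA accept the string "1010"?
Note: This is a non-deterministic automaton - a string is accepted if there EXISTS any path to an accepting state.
Track the set of states the NFA could be in: start {q0}
Read '1': {q0} → {q0, q3}
Read '0': {q0, q3} → {q0, q1, q4}
Read '1': {q0, q1, q4} → {q0, q2, q3}
Read '0': {q0, q2, q3} → {q0, q1, q4}
Final set {q0, q1, q4} contains accepting state(s) {q4} → accepted.

Final answer: Yes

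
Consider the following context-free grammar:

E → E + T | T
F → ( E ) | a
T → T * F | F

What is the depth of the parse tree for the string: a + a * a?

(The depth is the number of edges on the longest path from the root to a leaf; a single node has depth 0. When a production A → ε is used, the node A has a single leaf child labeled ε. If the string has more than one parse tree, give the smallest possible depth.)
The grammar is unambiguous; the parse tree of a + a * a is:
E → E + T at the root (depth 0).
  Left E (depth 1) → T (2) → F (3) → a (4).
  Right T (depth 1) → T * F; that T (2) → F (3) → a (4); F (2) → a (3).
The longest root-to-leaf paths have 4 edges.
Depth = 4.

Final answer: 4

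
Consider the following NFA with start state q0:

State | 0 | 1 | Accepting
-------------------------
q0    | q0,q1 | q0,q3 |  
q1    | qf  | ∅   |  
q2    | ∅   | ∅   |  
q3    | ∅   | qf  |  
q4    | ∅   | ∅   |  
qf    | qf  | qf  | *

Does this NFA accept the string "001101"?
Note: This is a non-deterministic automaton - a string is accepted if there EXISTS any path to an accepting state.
Track the set of states the NFA could be in: start {q0}
Read '0': {q0} → {q0, q1}
Read '0': {q0, q1} → {q0, q1, qf}
Read '1': {q0, q1, qf} → {q0, q3, qf}
Read '1': {q0, q3, qf} → {q0, q3, qf}
Read '0': {q0, q3, qf} → {q0, q1, qf}
Read '1': {q0, q1, qf} → {q0, q3, qf}
Final set {q0, q3, qf} contains accepting state(s) {qf} → accepted.

Final answer: Yes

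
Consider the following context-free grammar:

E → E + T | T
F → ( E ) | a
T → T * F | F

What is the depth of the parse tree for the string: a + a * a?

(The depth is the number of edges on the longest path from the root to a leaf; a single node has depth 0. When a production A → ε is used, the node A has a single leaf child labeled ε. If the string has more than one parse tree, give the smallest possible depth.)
The grammar is unambiguous; the parse tree of a + a * a is:
E → E + T at the root (depth 0).
  Left E (depth 1) → T (2) → F (3) → a (4).
  Right T (depth 1) → T * F; that T (2) → F (3) → a (4); F (2) → a (3).
The longest root-to-leaf paths have 4 edges.
Depth = 4.

Final answer: 4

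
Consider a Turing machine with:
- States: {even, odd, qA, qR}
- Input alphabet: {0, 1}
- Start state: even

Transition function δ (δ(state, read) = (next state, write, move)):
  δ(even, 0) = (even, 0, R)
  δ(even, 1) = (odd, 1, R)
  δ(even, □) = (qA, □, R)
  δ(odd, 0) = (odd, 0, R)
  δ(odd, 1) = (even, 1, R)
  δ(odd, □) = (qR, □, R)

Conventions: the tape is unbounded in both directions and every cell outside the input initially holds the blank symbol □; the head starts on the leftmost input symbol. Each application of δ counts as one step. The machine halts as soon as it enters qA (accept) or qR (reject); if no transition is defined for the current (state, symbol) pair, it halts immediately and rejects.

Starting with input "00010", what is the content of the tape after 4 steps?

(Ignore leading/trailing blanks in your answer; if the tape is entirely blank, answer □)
Step 0: [even]00010 (head at position 0)
Step 1: δ(even, 0) = (even, 0, R)  ⊢  0[even]0010 (head at position 1)
Step 2: δ(even, 0) = (even, 0, R)  ⊢  00[even]010 (head at position 2)
Step 3: δ(even, 0) = (even, 0, R)  ⊢  000[even]10 (head at position 3)
Step 4: δ(even, 1) = (odd, 1, R)  ⊢  0001[odd]0 (head at position 4)
Tape after 4 steps (ignoring surrounding blanks): 00010

Final answer: Tape: 00010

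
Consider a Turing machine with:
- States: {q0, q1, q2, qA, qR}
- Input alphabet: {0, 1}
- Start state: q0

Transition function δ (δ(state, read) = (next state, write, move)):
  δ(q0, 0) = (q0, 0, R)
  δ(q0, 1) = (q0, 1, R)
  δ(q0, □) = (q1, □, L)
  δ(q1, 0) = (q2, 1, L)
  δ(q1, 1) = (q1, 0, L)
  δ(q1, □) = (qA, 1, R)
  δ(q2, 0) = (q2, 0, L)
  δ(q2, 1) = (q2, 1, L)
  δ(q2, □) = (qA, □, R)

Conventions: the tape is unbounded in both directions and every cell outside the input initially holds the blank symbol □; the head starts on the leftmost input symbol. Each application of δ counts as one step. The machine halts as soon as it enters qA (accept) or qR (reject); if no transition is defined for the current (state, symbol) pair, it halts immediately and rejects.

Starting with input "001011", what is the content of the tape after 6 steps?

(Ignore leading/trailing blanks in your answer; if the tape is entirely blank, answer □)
Step 0: [q0]001011 (head at position 0)
Step 1: δ(q0, 0) = (q0, 0, R)  ⊢  0[q0]01011 (head at position 1)
Step 2: δ(q0, 0) = (q0, 0, R)  ⊢  00[q0]1011 (head at position 2)
Step 3: δ(q0, 1) = (q0, 1, R)  ⊢  001[q0]011 (head at position 3)
Step 4: δ(q0, 0) = (q0, 0, R)  ⊢  0010[q0]11 (head at position 4)
Step 5: δ(q0, 1) = (q0, 1, R)  ⊢  00101[q0]1 (head at position 5)
Step 6: δ(q0, 1) = (q0, 1, R)  ⊢  001011[q0]□ (head at position 6)
Tape after 6 steps (ignoring surrounding blanks): 001011

Final answer: Tape: 001011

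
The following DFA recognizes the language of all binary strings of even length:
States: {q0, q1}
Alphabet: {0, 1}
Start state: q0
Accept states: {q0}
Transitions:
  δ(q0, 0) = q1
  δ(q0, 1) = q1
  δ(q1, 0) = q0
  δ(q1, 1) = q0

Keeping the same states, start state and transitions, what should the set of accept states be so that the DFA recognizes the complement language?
The DFA is complete (every state has a transition on every symbol), so the complement
is recognized by the same DFA with accepting and non-accepting states swapped.
Original accept states: {q0}
Complement accept states = All states - Original accept states
= {q0, q1} - {q0}
= {q1}
Complement language: strings of ODD length

Final answer: {q1}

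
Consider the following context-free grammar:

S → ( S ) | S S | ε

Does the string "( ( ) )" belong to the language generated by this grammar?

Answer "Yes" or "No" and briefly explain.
A derivation exists: S ⇒ ( S ) ⇒ ( ( S ) ) ⇒ ( ( ) ) (using S → ( S ) twice, then S → ε).

Final answer: Yes - a valid derivation exists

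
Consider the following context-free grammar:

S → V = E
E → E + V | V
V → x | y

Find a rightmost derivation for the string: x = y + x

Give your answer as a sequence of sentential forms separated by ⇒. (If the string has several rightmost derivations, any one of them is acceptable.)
Start with S.
Step 1: the rightmost non-terminal is S; apply S → V = E:  V = E
Step 2: the rightmost non-terminal is E; apply E → E + V:  V = E + V
Step 3: the rightmost non-terminal is V; apply V → x:  V = E + x
Step 4: the rightmost non-terminal is E; apply E → V:  V = V + x
Step 5: the rightmost non-terminal is V; apply V → y:  V = y + x
Step 6: the rightmost non-terminal is V; apply V → x:  x = y + x

Final answer: S ⇒ V = E ⇒ V = E + V ⇒ V = E + x ⇒ V = V + x ⇒ V = y + x ⇒ x = y + x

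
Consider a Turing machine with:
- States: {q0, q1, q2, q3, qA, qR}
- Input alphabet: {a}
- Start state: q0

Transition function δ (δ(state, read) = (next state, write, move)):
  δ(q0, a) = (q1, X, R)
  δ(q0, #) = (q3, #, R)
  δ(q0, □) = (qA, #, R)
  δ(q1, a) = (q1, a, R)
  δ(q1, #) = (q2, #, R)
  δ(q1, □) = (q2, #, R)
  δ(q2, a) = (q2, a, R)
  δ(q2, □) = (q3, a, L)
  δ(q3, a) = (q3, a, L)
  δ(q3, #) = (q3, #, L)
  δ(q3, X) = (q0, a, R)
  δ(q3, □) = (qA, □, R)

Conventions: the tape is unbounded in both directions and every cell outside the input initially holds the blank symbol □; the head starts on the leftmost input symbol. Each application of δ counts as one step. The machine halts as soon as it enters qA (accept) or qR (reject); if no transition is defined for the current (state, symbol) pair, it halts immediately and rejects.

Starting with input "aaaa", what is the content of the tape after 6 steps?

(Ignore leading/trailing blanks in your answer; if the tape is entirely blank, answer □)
Step 0: [q0]aaaa (head at position 0)
Step 1: δ(q0, a) = (q1, X, R)  ⊢  X[q1]aaa (head at position 1)
Step 2: δ(q1, a) = (q1, a, R)  ⊢  Xa[q1]aa (head at position 2)
Step 3: δ(q1, a) = (q1, a, R)  ⊢  Xaa[q1]a (head at position 3)
Step 4: δ(q1, a) = (q1, a, R)  ⊢  Xaaa[q1]□ (head at position 4)
Step 5: δ(q1, □) = (q2, #, R)  ⊢  Xaaa#[q2]□ (head at position 5)
Step 6: δ(q2, □) = (q3, a, L)  ⊢  Xaaa[q3]#a (head at position 4)
Tape after 6 steps (ignoring surrounding blanks): Xaaa#a

Final answer: Tape: Xaaa#a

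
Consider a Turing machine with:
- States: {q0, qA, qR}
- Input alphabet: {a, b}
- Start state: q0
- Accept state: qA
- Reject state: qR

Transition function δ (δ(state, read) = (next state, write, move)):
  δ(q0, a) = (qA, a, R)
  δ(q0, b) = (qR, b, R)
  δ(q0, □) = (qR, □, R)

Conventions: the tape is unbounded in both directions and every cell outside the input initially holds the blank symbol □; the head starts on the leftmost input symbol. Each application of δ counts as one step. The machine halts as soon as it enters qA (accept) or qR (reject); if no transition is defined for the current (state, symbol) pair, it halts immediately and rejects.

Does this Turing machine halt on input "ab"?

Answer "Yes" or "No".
Step 0: [q0]ab (head at position 0)
Step 1: δ(q0, a) = (qA, a, R)  ⊢  a[qA]b (head at position 1)
The machine is in qA, so it halts and accepts.
It halts after 1 steps.

Final answer: Yes - halts after 1 steps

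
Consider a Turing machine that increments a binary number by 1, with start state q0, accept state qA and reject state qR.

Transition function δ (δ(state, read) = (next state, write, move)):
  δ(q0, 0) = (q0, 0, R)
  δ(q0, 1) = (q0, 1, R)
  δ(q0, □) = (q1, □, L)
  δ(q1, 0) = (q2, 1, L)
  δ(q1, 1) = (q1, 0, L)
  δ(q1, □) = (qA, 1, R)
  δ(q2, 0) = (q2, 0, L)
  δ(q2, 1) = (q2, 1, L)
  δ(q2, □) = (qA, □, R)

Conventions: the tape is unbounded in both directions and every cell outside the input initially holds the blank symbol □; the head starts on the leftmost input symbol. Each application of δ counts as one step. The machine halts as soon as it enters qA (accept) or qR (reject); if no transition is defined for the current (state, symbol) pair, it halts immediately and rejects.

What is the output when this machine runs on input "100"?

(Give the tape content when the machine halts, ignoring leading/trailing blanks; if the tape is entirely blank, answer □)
Step 0: [q0]100 (head at position 0)
Step 1: δ(q0, 1) = (q0, 1, R)  ⊢  1[q0]00 (head at position 1)
Step 2: δ(q0, 0) = (q0, 0, R)  ⊢  10[q0]0 (head at position 2)
Step 3: δ(q0, 0) = (q0, 0, R)  ⊢  100[q0]□ (head at position 3)
Step 4: δ(q0, □) = (q1, □, L)  ⊢  10[q1]0□ (head at position 2)
Step 5: δ(q1, 0) = (q2, 1, L)  ⊢  1[q2]01□ (head at position 1)
Step 6: δ(q2, 0) = (q2, 0, L)  ⊢  [q2]101□ (head at position 0)
Step 7: δ(q2, 1) = (q2, 1, L)  ⊢  [q2]□101□ (head at position -1)
Step 8: δ(q2, □) = (qA, □, R)  ⊢  □[qA]101□ (head at position 0)
The machine is in qA, so it halts and accepts.
Tape content when halted (ignoring surrounding blanks): 101

Final answer: Output: 101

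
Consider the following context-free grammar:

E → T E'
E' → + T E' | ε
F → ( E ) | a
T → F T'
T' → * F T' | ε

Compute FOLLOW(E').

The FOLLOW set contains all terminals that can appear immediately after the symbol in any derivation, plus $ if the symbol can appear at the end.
Useful FIRST sets: FIRST(E') = {+, ε}, FIRST(T') = {*, ε} (both E' and T' are nullable).
FOLLOW(E): E is the start symbol → $; E appears in F → ( E ) followed by ')' → FOLLOW(E) = {), $}.
FOLLOW(E'): E' appears at the right end of E → T E' and of E' → + T E', so FOLLOW(E') ⊇ FOLLOW(E) (the second occurrence adds nothing new). FOLLOW(E') = {), $}.

Final answer: {$, )}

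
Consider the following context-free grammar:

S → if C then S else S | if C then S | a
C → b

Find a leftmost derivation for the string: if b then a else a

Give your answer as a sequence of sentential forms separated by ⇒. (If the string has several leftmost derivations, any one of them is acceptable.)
Start with S.
Step 1: the leftmost non-terminal is S; apply S → if C then S else S:  if C then S else S
Step 2: the leftmost non-terminal is C; apply C → b:  if b then S else S
Step 3: the leftmost non-terminal is S; apply S → a:  if b then a else S
Step 4: the leftmost non-terminal is S; apply S → a:  if b then a else a

Final answer: S ⇒ if C then S else S ⇒ if b then S else S ⇒ if b then a else S ⇒ if b then a else a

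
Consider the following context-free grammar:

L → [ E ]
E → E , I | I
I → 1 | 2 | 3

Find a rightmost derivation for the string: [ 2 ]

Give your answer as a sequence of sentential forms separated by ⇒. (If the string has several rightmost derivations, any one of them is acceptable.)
Start with L.
Step 1: the rightmost non-terminal is L; apply L → [ E ]:  [ E ]
Step 2: the rightmost non-terminal is E; apply E → I:  [ I ]
Step 3: the rightmost non-terminal is I; apply I → 2:  [ 2 ]

Final answer: L ⇒ [ E ] ⇒ [ I ] ⇒ [ 2 ]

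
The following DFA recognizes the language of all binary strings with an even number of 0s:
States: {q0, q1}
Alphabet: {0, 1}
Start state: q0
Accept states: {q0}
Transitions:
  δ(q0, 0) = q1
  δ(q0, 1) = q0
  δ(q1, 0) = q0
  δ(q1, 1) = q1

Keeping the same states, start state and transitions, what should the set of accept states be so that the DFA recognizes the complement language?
The DFA is complete (every state has a transition on every symbol), so the complement
is recognized by the same DFA with accepting and non-accepting states swapped.
Original accept states: {q0}
Complement accept states = All states - Original accept states
= {q0, q1} - {q0}
= {q1}
Complement language: strings with an ODD number of 0s

Final answer: {q1}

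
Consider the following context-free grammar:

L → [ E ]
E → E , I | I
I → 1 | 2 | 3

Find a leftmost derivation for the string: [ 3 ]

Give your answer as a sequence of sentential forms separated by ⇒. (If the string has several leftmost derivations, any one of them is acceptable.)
Start with L.
Step 1: the leftmost non-terminal is L; apply L → [ E ]:  [ E ]
Step 2: the leftmost non-terminal is E; apply E → I:  [ I ]
Step 3: the leftmost non-terminal is I; apply I → 3:  [ 3 ]

Final answer: L ⇒ [ E ] ⇒ [ I ] ⇒ [ 3 ]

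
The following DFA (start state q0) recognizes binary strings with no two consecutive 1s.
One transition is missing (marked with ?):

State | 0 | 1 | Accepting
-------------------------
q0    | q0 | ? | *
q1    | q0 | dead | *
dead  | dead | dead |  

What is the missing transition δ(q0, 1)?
q1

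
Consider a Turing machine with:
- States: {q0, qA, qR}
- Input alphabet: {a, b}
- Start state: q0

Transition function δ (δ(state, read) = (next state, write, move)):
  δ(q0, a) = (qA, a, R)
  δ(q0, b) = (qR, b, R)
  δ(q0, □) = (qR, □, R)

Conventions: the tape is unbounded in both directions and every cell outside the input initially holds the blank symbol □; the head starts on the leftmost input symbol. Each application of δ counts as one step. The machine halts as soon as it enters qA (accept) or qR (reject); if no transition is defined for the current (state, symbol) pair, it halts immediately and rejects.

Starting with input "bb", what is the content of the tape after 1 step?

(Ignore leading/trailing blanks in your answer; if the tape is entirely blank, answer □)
Step 0: [q0]bb (head at position 0)
Step 1: δ(q0, b) = (qR, b, R)  ⊢  b[qR]b (head at position 1)
Tape after 1 step (ignoring surrounding blanks): bb

Final answer: Tape: bb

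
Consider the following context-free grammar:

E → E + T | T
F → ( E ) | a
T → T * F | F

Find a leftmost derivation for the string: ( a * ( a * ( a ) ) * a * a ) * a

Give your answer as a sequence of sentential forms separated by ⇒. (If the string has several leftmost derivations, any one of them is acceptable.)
Start with E.
Step 1: the leftmost non-terminal is E; apply E → T:  T
Step 2: the leftmost non-terminal is T; apply T → T * F:  T * F
Step 3: the leftmost non-terminal is T; apply T → F:  F * F
Step 4: the leftmost non-terminal is F; apply F → ( E ):  ( E ) * F
Step 5: the leftmost non-terminal is E; apply E → T:  ( T ) * F
Step 6: the leftmost non-terminal is T; apply T → T * F:  ( T * F ) * F
Step 7: the leftmost non-terminal is T; apply T → T * F:  ( T * F * F ) * F
Step 8: the leftmost non-terminal is T; apply T → T * F:  ( T * F * F * F ) * F
Step 9: the leftmost non-terminal is T; apply T → F:  ( F * F * F * F ) * F
Step 10: the leftmost non-terminal is F; apply F → a:  ( a * F * F * F ) * F
Step 11: the leftmost non-terminal is F; apply F → ( E ):  ( a * ( E ) * F * F ) * F
Step 12: the leftmost non-terminal is E; apply E → T:  ( a * ( T ) * F * F ) * F
Step 13: the leftmost non-terminal is T; apply T → T * F:  ( a * ( T * F ) * F * F ) * F
Step 14: the leftmost non-terminal is T; apply T → F:  ( a * ( F * F ) * F * F ) * F
Step 15: the leftmost non-terminal is F; apply F → a:  ( a * ( a * F ) * F * F ) * F
Step 16: the leftmost non-terminal is F; apply F → ( E ):  ( a * ( a * ( E ) ) * F * F ) * F
Step 17: the leftmost non-terminal is E; apply E → T:  ( a * ( a * ( T ) ) * F * F ) * F
Step 18: the leftmost non-terminal is T; apply T → F:  ( a * ( a * ( F ) ) * F * F ) * F
Step 19: the leftmost non-terminal is F; apply F → a:  ( a * ( a * ( a ) ) * F * F ) * F
Step 20: the leftmost non-terminal is F; apply F → a:  ( a * ( a * ( a ) ) * a * F ) * F
Step 21: the leftmost non-terminal is F; apply F → a:  ( a * ( a * ( a ) ) * a * a ) * F
Step 22: the leftmost non-terminal is F; apply F → a:  ( a * ( a * ( a ) ) * a * a ) * a

Final answer: E ⇒ T ⇒ T * F ⇒ F * F ⇒ ( E ) * F ⇒ ( T ) * F ⇒ ( T * F ) * F ⇒ ( T * F * F ) * F ⇒ ( T * F * F * F ) * F ⇒ ( F * F * F * F ) * F ⇒ ( a * F * F * F ) * F ⇒ ( a * ( E ) * F * F ) * F ⇒ ( a * ( T ) * F * F ) * F ⇒ ( a * ( T * F ) * F * F ) * F ⇒ ( a * ( F * F ) * F * F ) * F ⇒ ( a * ( a * F ) * F * F ) * F ⇒ ( a * ( a * ( E ) ) * F * F ) * F ⇒ ( a * ( a * ( T ) ) * F * F ) * F ⇒ ( a * ( a * ( F ) ) * F * F ) * F ⇒ ( a * ( a * ( a ) ) * F * F ) * F ⇒ ( a * ( a * ( a ) ) * a * F ) * F ⇒ ( a * ( a * ( a ) ) * a * a ) * F ⇒ ( a * ( a * ( a ) ) * a * a ) * a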